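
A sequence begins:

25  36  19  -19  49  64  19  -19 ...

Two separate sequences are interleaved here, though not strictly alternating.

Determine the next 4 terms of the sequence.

Reading positions in blocks of 4 reveals the pattern AABB — 2 tracks woven together.
Subsequence A = 25, 36, 49, 64: consecutive squares n² from n = 5.
Subsequence B = 19, -19, 19, -19: the oscillation 19·(−1)^(n+1).
Position 9 falls in subsequence A as its term 5, giving 81.
Position 10 → subsequence A, term 6 = 100.
Term 11 comes from subsequence B (its 5th entry): 19.
The 12th slot belongs to subsequence B; its 6th term is -19.

81, 100, 19, -19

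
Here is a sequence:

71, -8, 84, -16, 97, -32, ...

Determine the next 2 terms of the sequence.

Positions 1, 3, 5, … form one subsequence and positions 2, 4, 6, … form another.
Subsequence A: 71, 84, 97. Adding 13 each time.
Subsequence B: -8, -16, -32. Geometric with ratio 2.
Term 7 comes from subsequence A (its 4th entry): 110.
Position 8 falls in subsequence B as its term 4, giving -64.

110, -64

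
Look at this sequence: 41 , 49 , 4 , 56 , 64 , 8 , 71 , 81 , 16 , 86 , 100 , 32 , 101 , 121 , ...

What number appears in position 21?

256

Split by position mod 3 into 3 tracks.
Track A: 41, 56, 71, 86, 101 (adding 15 each time).
Track B: 49, 64, 81, 100, 121 (the squares 7², 8², 9², …).
Track C: 4, 8, 16, 32 (successive powers of 2).
Position 21 falls in track C as its term 7, giving 256.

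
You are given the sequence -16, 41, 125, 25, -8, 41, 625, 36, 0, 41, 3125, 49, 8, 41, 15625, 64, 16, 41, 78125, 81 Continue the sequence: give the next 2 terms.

24, 41

Split by position mod 4 into 4 tracks.
Subsequence A is -16, -8, 0, 8, 16, which is arithmetic with common difference +8.
Subsequence B is 41, 41, 41, 41, 41, which is always 41.
Subsequence C is 125, 625, 3125, 15625, 78125, which is successive powers of 5.
Subsequence D is 25, 36, 49, 64, 81, which is perfect squares starting at 5².
Term 21 comes from subsequence A (its 6th entry): 24.
Position 22 falls in subsequence B as its term 6, giving 41.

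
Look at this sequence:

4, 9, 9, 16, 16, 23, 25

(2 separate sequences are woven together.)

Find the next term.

30

The terms cycle through 2 interleaved subsequences.
Track A is 4, 9, 16, 25, which is the squares 2², 3², 4², ….
Track B is 9, 16, 23, which is linear: a_n = 2 + 7·n.
Term 8 comes from track B (its 4th entry): 30.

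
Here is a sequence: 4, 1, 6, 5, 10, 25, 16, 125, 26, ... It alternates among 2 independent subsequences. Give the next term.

Split by position mod 2 into 2 tracks.
Track A: 4, 6, 10, 16, 26 — each term equals the sum of the previous two.
Track B: 1, 5, 25, 125 — successive powers of 5.
Position 10 → track B, term 5 = 625.

625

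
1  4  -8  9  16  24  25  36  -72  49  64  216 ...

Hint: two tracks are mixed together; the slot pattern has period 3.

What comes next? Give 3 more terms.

Reading positions in blocks of 3 reveals the pattern AAB — 2 tracks woven together.
Track A = 1, 4, 9, 16, 25, 36, 49, 64: perfect squares starting at 1².
Track B = -8, 24, -72, 216: multiplying by -3 each time.
The 13th slot belongs to track A; its 9th term is 81.
Position 14 → track A, term 10 = 100.
The 15th slot belongs to track B; its 5th term is -648.

81, 100, -648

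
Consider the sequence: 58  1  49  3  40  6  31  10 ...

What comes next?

22

Positions 1, 3, 5, … form one subsequence and positions 2, 4, 6, … form another.
Stream A: 58, 49, 40, 31. Subtracting 9 each time.
Stream B: 1, 3, 6, 10. Triangular numbers starting at T_1.
Position 9 falls in stream A as its term 5, giving 22.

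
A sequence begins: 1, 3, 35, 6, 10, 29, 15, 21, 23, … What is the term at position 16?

66

Positions follow the repeating pattern AAB; grouping by letter gives 2 tracks.
Stream A: 1, 3, 6, 10, 15, 21 (triangular numbers starting at T_1).
Stream B: 35, 29, 23 (linear: a_n = 41 − 6·n).
The 16th slot belongs to stream A; its 11th term is 66.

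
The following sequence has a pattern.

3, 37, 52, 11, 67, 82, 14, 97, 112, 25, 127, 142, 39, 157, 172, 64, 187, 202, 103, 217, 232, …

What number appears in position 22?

Reading positions in blocks of 3 reveals the pattern ABB — 2 tracks woven together.
Track A: 3, 11, 14, 25, 39, 64, 103 (a Fibonacci-like recurrence a_n = a_{n-1} + a_{n-2}).
Track B: 37, 52, 67, 82, 97, 112, 127, 142, 157, 172, 187, 202, 217, 232 (arithmetic, step +15).
Term 22 comes from track A (its 8th entry): 167.

167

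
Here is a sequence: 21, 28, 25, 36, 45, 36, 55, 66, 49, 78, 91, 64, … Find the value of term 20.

190

The slot pattern repeats as AAB (period 3), so there are 2 interleaved tracks.
Subsequence A: 21, 28, 36, 45, 55, 66, 78, 91 — triangular numbers n(n+1)/2 for n = 6, 7, ….
Subsequence B: 25, 36, 49, 64 — perfect squares starting at 5².
The 20th slot belongs to subsequence A; its 14th term is 190.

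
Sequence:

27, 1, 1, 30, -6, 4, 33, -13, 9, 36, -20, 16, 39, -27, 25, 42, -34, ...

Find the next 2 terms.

36, 45

Read the sequence 3 terms at a time; column i is its own pattern.
Track A: 27, 30, 33, 36, 39, 42 — arithmetic with common difference +3.
Track B: 1, -6, -13, -20, -27, -34 — arithmetic with common difference −7.
Track C: 1, 4, 9, 16, 25 — perfect squares starting at 1².
Position 18 falls in track C as its term 6, giving 36.
The 19th slot belongs to track A; its 7th term is 45.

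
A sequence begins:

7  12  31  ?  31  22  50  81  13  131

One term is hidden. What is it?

Positions follow the repeating pattern AAB; grouping by letter gives 2 tracks.
Track A is 7, 12, ?, 31, 50, 81, 131, which is a Fibonacci-like recurrence a_n = a_{n-1} + a_{n-2}.
Track B is 31, 22, 13, which is linear: a_n = 40 − 9·n.
Filling track A at index 3 by its rule yields 19.

19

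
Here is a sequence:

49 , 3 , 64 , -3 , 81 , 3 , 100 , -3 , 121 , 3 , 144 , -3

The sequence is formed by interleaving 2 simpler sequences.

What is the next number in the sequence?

The terms cycle through 2 interleaved subsequences.
Subsequence A: 49, 64, 81, 100, 121, 144. The squares 7², 8², 9², ….
Subsequence B: 3, -3, 3, -3, 3, -3. Alternating ±3.
The 13th slot belongs to subsequence A; its 7th term is 169.

169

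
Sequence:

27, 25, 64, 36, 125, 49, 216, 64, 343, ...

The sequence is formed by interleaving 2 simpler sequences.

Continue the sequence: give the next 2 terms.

Split by position mod 2 into 2 tracks.
Track A: 27, 64, 125, 216, 343 — perfect cubes starting at 3³.
Track B: 25, 36, 49, 64 — the squares 5², 6², 7², ….
Position 10 → track B, term 5 = 81.
The 11th slot belongs to track A; its 6th term is 512.

81, 512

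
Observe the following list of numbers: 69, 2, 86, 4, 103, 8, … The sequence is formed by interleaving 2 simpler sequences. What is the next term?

The terms cycle through 2 interleaved subsequences.
Track A: 69, 86, 103 — arithmetic, step +17.
Track B: 2, 4, 8 — geometric, ×2 each step.
The 7th slot belongs to track A; its 4th term is 120.

120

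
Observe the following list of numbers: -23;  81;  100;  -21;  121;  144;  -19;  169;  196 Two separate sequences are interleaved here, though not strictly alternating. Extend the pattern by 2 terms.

-17, 225

Reading positions in blocks of 3 reveals the pattern ABB — 2 tracks woven together.
Track A = -23, -21, -19: adding 2 each time.
Track B = 81, 100, 121, 144, 169, 196: perfect squares starting at 9².
Term 10 comes from track A (its 4th entry): -17.
Term 11 comes from track B (its 7th entry): 225.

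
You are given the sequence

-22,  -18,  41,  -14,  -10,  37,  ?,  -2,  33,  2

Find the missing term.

Reading positions in blocks of 3 reveals the pattern AAB — 2 tracks woven together.
Track A = -22, -18, -14, -10, ?, -2, 2: linear: a_n = -26 + 4·n.
Track B = 41, 37, 33: arithmetic with common difference −4.
So the missing entry in track A is -6.

-6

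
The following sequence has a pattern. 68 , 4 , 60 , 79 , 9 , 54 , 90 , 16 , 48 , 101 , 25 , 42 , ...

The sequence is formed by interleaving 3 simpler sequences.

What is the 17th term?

Split by position mod 3: positions 1, 4, 7, … form one track, and each other residue class forms its own.
Track A is 68, 79, 90, 101, which is adding 11 each time.
Track B is 4, 9, 16, 25, which is consecutive squares n² from n = 2.
Track C is 60, 54, 48, 42, which is arithmetic, step −6.
The 17th slot belongs to track B; its 6th term is 49.

49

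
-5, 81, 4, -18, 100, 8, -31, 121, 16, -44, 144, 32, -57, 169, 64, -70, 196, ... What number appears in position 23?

256

Read the sequence 3 terms at a time; column i is its own pattern.
Track A is -5, -18, -31, -44, -57, -70, which is linear: a_n = 8 − 13·n.
Track B is 81, 100, 121, 144, 169, 196, which is the squares 9², 10², 11², ….
Track C is 4, 8, 16, 32, 64, which is a geometric progression (common ratio 2).
Term 23 comes from track B (its 8th entry): 256.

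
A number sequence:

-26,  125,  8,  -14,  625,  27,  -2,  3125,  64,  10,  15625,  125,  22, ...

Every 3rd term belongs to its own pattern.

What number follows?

78125

The terms cycle through 3 interleaved subsequences.
Subsequence A: -26, -14, -2, 10, 22 (arithmetic, step +12).
Subsequence B: 125, 625, 3125, 15625 (powers 5^3, 5^4, 5^5, …).
Subsequence C: 8, 27, 64, 125 (the cubes 2³, 3³, 4³, …).
Term 14 comes from subsequence B (its 5th entry): 78125.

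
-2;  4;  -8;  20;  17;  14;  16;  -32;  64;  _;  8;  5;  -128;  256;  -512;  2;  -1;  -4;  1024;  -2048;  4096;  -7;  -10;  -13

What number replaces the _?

The slot pattern repeats as AAABBB (period 6), so there are 2 interleaved tracks.
Track A: -2, 4, -8, 16, -32, 64, -128, 256, -512, 1024, -2048, 4096 (geometric with ratio -2).
Track B: 20, 17, 14, ?, 8, 5, 2, -1, -4, -7, -10, -13 (linear: a_n = 23 − 3·n).
So the missing entry in track B is 11.

11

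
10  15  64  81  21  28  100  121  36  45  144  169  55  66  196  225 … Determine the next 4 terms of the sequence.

78, 91, 256, 289

Reading positions in blocks of 4 reveals the pattern AABB — 2 tracks woven together.
Track A is 10, 15, 21, 28, 36, 45, 55, 66, which is triangular numbers n(n+1)/2 for n = 4, 5, ….
Track B is 64, 81, 100, 121, 144, 169, 196, 225, which is consecutive squares n² from n = 8.
Position 17 → track A, term 9 = 78.
Position 18 falls in track A as its term 10, giving 91.
The 19th slot belongs to track B; its 9th term is 256.
Position 20 → track B, term 10 = 289.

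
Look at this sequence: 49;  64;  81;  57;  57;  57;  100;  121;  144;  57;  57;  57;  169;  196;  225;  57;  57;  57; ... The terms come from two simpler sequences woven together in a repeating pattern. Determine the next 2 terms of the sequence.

Positions follow the repeating pattern AAABBB; grouping by letter gives 2 tracks.
Subsequence A = 49, 64, 81, 100, 121, 144, 169, 196, 225: perfect squares starting at 7².
Subsequence B = 57, 57, 57, 57, 57, 57, 57, 57, 57: the constant sequence 57.
Term 19 comes from subsequence A (its 10th entry): 256.
Position 20 falls in subsequence A as its term 11, giving 289.

256, 289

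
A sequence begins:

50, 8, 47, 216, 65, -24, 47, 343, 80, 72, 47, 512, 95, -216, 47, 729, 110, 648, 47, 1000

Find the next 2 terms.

125, -1944

The terms cycle through 4 interleaved subsequences.
Stream A: 50, 65, 80, 95, 110 (arithmetic with common difference +15).
Stream B: 8, -24, 72, -216, 648 (geometric, ×-3 each step).
Stream C: 47, 47, 47, 47, 47 (constant 47).
Stream D: 216, 343, 512, 729, 1000 (perfect cubes starting at 6³).
Term 21 comes from stream A (its 6th entry): 125.
Position 22 falls in stream B as its term 6, giving -1944.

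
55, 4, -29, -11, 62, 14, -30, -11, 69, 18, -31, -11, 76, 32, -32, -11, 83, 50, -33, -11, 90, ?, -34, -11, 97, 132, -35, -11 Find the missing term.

82

Split by position mod 4: positions 1, 5, 9, … form one track, and each other residue class forms its own.
Track A = 55, 62, 69, 76, 83, 90, 97: adding 7 each time.
Track B = 4, 14, 18, 32, 50, ?, 132: each term equals the sum of the previous two.
Track C = -29, -30, -31, -32, -33, -34, -35: subtracting 1 each time.
Track D = -11, -11, -11, -11, -11, -11, -11: the constant sequence -11.
So the missing entry in track B is 82.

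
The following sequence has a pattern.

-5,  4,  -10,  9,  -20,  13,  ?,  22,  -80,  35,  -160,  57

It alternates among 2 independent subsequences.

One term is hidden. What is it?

-40

Positions 1, 3, 5, … form one subsequence and positions 2, 4, 6, … form another.
Track A: -5, -10, -20, ?, -80, -160 — a geometric progression (common ratio 2).
Track B: 4, 9, 13, 22, 35, 57 — Fibonacci-style (each term is the sum of the two before it).
So the missing entry in track A is -40.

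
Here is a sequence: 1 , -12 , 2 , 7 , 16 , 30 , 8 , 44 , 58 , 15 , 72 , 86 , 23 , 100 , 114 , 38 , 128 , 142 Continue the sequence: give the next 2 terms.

61, 156

The slot pattern repeats as ABB (period 3), so there are 2 interleaved tracks.
Stream A: 1, 7, 8, 15, 23, 38 (each term equals the sum of the previous two).
Stream B: -12, 2, 16, 30, 44, 58, 72, 86, 100, 114, 128, 142 (arithmetic with common difference +14).
Position 19 → stream A, term 7 = 61.
The 20th slot belongs to stream B; its 13th term is 156.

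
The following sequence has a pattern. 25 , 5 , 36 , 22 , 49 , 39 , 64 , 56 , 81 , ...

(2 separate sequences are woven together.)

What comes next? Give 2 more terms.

73, 100

The terms cycle through 2 interleaved subsequences.
Track A is 25, 36, 49, 64, 81, which is consecutive squares n² from n = 5.
Track B is 5, 22, 39, 56, which is arithmetic with common difference +17.
Position 10 → track B, term 5 = 73.
Position 11 falls in track A as its term 6, giving 100.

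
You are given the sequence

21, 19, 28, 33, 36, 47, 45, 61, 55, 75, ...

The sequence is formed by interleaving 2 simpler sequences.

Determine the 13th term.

Split by position mod 2 into 2 tracks.
Track A = 21, 28, 36, 45, 55: triangular numbers starting at T_6.
Track B = 19, 33, 47, 61, 75: arithmetic with common difference +14.
The 13th slot belongs to track A; its 7th term is 78.

78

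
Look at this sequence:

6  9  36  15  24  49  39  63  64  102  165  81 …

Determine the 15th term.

The slot pattern repeats as AAB (period 3), so there are 2 interleaved tracks.
Subsequence A: 6, 9, 15, 24, 39, 63, 102, 165 (Fibonacci-style (each term is the sum of the two before it)).
Subsequence B: 36, 49, 64, 81 (perfect squares starting at 6²).
Position 15 → subsequence B, term 5 = 100.

100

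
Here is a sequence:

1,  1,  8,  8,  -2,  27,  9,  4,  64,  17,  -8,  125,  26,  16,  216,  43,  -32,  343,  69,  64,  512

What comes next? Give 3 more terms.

112, -128, 729

Split by position mod 3 into 3 tracks.
Subsequence A: 1, 8, 9, 17, 26, 43, 69 — a Fibonacci-like recurrence a_n = a_{n-1} + a_{n-2}.
Subsequence B: 1, -2, 4, -8, 16, -32, 64 — geometric, ×-2 each step.
Subsequence C: 8, 27, 64, 125, 216, 343, 512 — the cubes 2³, 3³, 4³, ….
Term 22 comes from subsequence A (its 8th entry): 112.
Position 23 → subsequence B, term 8 = -128.
Position 24 falls in subsequence C as its term 8, giving 729.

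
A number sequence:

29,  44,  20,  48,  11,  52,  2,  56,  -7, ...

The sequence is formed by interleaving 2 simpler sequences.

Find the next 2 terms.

Taking every 2nd term gives 2 separate tracks.
Track A = 29, 20, 11, 2, -7: arithmetic with common difference −9.
Track B = 44, 48, 52, 56: linear: a_n = 40 + 4·n.
The 10th slot belongs to track B; its 5th term is 60.
Position 11 falls in track A as its term 6, giving -16.

60, -16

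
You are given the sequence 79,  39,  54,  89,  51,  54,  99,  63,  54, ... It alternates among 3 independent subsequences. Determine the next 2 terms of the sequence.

109, 75

Split by position mod 3 into 3 tracks.
Subsequence A is 79, 89, 99, which is arithmetic, step +10.
Subsequence B is 39, 51, 63, which is adding 12 each time.
Subsequence C is 54, 54, 54, which is always 54.
Term 10 comes from subsequence A (its 4th entry): 109.
Position 11 → subsequence B, term 4 = 75.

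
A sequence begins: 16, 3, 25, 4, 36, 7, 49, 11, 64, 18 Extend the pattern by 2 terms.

Odd-indexed and even-indexed terms follow separate rules.
Track A: 16, 25, 36, 49, 64. The squares 4², 5², 6², ….
Track B: 3, 4, 7, 11, 18. Each term equals the sum of the previous two.
Position 11 falls in track A as its term 6, giving 81.
Term 12 comes from track B (its 6th entry): 29.

81, 29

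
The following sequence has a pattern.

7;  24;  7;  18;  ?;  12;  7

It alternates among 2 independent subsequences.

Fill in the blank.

Split by position mod 2 into 2 tracks.
Subsequence A: 7, 7, ?, 7. The constant sequence 7.
Subsequence B: 24, 18, 12. Subtracting 6 each time.
So the missing entry in subsequence A is 7.

7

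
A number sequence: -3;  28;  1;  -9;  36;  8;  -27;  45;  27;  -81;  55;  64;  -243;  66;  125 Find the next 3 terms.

Read the sequence 3 terms at a time; column i is its own pattern.
Track A: -3, -9, -27, -81, -243 — a geometric progression (common ratio 3).
Track B: 28, 36, 45, 55, 66 — the triangular numbers T_7, T_8, ….
Track C: 1, 8, 27, 64, 125 — perfect cubes starting at 1³.
Position 16 falls in track A as its term 6, giving -729.
Term 17 comes from track B (its 6th entry): 78.
Term 18 comes from track C (its 6th entry): 216.

-729, 78, 216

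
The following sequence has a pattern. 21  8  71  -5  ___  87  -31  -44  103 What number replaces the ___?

Reading positions in blocks of 3 reveals the pattern AAB — 2 tracks woven together.
Track A = 21, 8, -5, ?, -31, -44: arithmetic with common difference −13.
Track B = 71, 87, 103: arithmetic with common difference +16.
The gap is track A's term 4; the rule gives -18.

-18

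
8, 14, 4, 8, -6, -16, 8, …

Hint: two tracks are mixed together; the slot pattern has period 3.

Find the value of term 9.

The slot pattern repeats as ABB (period 3), so there are 2 interleaved tracks.
Track A is 8, 8, 8, which is always 8.
Track B is 14, 4, -6, -16, which is subtracting 10 each time.
Term 9 comes from track B (its 6th entry): -36.

-36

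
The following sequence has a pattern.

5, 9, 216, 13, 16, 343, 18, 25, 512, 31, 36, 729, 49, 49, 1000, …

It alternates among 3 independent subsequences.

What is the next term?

Read the sequence 3 terms at a time; column i is its own pattern.
Track A is 5, 13, 18, 31, 49, which is a Fibonacci-like recurrence a_n = a_{n-1} + a_{n-2}.
Track B is 9, 16, 25, 36, 49, which is perfect squares starting at 3².
Track C is 216, 343, 512, 729, 1000, which is the cubes 6³, 7³, 8³, ….
Position 16 falls in track A as its term 6, giving 80.

80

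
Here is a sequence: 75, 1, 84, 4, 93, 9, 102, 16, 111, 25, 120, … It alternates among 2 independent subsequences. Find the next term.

Odd-indexed and even-indexed terms follow separate rules.
Subsequence A is 75, 84, 93, 102, 111, 120, which is arithmetic with common difference +9.
Subsequence B is 1, 4, 9, 16, 25, which is perfect squares starting at 1².
Position 12 falls in subsequence B as its term 6, giving 36.

36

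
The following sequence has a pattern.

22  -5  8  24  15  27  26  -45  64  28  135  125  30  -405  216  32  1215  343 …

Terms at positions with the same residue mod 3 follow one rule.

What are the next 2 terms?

Split by position mod 3: positions 1, 4, 7, … form one track, and each other residue class forms its own.
Subsequence A = 22, 24, 26, 28, 30, 32: adding 2 each time.
Subsequence B = -5, 15, -45, 135, -405, 1215: geometric, ×-3 each step.
Subsequence C = 8, 27, 64, 125, 216, 343: perfect cubes starting at 2³.
Position 19 falls in subsequence A as its term 7, giving 34.
The 20th slot belongs to subsequence B; its 7th term is -3645.

34, -3645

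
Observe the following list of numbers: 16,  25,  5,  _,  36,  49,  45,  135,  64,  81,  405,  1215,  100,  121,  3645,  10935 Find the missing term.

15

Reading positions in blocks of 4 reveals the pattern AABB — 2 tracks woven together.
Subsequence A = 16, 25, 36, 49, 64, 81, 100, 121: perfect squares starting at 4².
Subsequence B = 5, ?, 45, 135, 405, 1215, 3645, 10935: multiplying by 3 each time.
Subsequence B's pattern makes the blank 15.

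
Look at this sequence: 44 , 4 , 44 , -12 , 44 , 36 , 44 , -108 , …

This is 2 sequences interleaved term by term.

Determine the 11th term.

Taking every 2nd term gives 2 separate tracks.
Track A: 44, 44, 44, 44. Always 44.
Track B: 4, -12, 36, -108. Geometric with ratio -3.
Term 11 comes from track A (its 6th entry): 44.

44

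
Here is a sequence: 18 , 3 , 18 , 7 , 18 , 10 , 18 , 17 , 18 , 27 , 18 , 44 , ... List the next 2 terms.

18, 71

Odd-indexed and even-indexed terms follow separate rules.
Stream A is 18, 18, 18, 18, 18, 18, which is the constant sequence 18.
Stream B is 3, 7, 10, 17, 27, 44, which is a Fibonacci-like recurrence a_n = a_{n-1} + a_{n-2}.
Position 13 → stream A, term 7 = 18.
Term 14 comes from stream B (its 7th entry): 71.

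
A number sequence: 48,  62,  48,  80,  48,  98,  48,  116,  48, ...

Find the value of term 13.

48

Taking every 2nd term gives 2 separate tracks.
Subsequence A: 48, 48, 48, 48, 48 (the constant sequence 48).
Subsequence B: 62, 80, 98, 116 (adding 18 each time).
Term 13 comes from subsequence A (its 7th entry): 48.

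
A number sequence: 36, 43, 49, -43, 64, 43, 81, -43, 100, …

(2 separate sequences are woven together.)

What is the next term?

Taking every 2nd term gives 2 separate tracks.
Subsequence A: 36, 49, 64, 81, 100. The squares 6², 7², 8², ….
Subsequence B: 43, -43, 43, -43. Alternating ±43.
Term 10 comes from subsequence B (its 5th entry): 43.

43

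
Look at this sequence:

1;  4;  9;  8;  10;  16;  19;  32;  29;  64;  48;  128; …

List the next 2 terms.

77, 256

Positions 1, 3, 5, … form one subsequence and positions 2, 4, 6, … form another.
Stream A is 1, 9, 10, 19, 29, 48, which is a Fibonacci-like recurrence a_n = a_{n-1} + a_{n-2}.
Stream B is 4, 8, 16, 32, 64, 128, which is multiplying by 2 each time.
Position 13 falls in stream A as its term 7, giving 77.
Position 14 falls in stream B as its term 7, giving 256.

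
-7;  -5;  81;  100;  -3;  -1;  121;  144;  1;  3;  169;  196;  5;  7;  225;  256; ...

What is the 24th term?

400

Reading positions in blocks of 4 reveals the pattern AABB — 2 tracks woven together.
Subsequence A is -7, -5, -3, -1, 1, 3, 5, 7, which is arithmetic with common difference +2.
Subsequence B is 81, 100, 121, 144, 169, 196, 225, 256, which is perfect squares starting at 9².
Term 24 comes from subsequence B (its 12th entry): 400.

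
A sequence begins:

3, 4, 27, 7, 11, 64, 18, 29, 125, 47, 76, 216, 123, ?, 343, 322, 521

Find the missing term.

199

The slot pattern repeats as AAB (period 3), so there are 2 interleaved tracks.
Track A: 3, 4, 7, 11, 18, 29, 47, 76, 123, ?, 322, 521. A Fibonacci-like recurrence a_n = a_{n-1} + a_{n-2}.
Track B: 27, 64, 125, 216, 343. Consecutive cubes n³ from n = 3.
Track A's pattern makes the blank 199.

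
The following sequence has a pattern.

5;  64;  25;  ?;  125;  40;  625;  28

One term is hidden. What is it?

52

Odd-indexed and even-indexed terms follow separate rules.
Track A is 5, 25, 125, 625, which is powers of 5.
Track B is 64, ?, 40, 28, which is linear: a_n = 76 − 12·n.
Filling track B at index 2 by its rule yields 52.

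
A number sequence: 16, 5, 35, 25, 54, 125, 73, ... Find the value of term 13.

Taking every 2nd term gives 2 separate tracks.
Stream A: 16, 35, 54, 73 — linear: a_n = -3 + 19·n.
Stream B: 5, 25, 125 — geometric with ratio 5.
Position 13 falls in stream A as its term 7, giving 130.

130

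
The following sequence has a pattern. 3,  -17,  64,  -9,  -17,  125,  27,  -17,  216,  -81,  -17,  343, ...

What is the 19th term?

2187

The terms cycle through 3 interleaved subsequences.
Track A: 3, -9, 27, -81 — a geometric progression (common ratio -3).
Track B: -17, -17, -17, -17 — constant -17.
Track C: 64, 125, 216, 343 — the cubes 4³, 5³, 6³, ….
The 19th slot belongs to track A; its 7th term is 2187.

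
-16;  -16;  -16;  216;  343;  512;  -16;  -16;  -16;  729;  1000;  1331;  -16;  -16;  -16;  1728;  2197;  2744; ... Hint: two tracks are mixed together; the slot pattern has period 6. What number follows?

The slot pattern repeats as AAABBB (period 6), so there are 2 interleaved tracks.
Track A is -16, -16, -16, -16, -16, -16, -16, -16, -16, which is always -16.
Track B is 216, 343, 512, 729, 1000, 1331, 1728, 2197, 2744, which is the cubes 6³, 7³, 8³, ….
Term 19 comes from track A (its 10th entry): -16.

-16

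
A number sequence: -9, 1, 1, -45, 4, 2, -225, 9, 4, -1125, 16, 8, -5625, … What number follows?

25

Read the sequence 3 terms at a time; column i is its own pattern.
Stream A: -9, -45, -225, -1125, -5625. A geometric progression (common ratio 5).
Stream B: 1, 4, 9, 16. Consecutive squares n² from n = 1.
Stream C: 1, 2, 4, 8. Successive powers of 2.
Term 14 comes from stream B (its 5th entry): 25.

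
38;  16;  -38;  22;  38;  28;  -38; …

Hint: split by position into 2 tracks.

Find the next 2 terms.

The terms cycle through 2 interleaved subsequences.
Track A: 38, -38, 38, -38 (the oscillation 38·(−1)^(n+1)).
Track B: 16, 22, 28 (arithmetic with common difference +6).
Position 8 → track B, term 4 = 34.
Position 9 → track A, term 5 = 38.

34, 38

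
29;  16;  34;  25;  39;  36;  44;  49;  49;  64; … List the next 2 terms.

Positions 1, 3, 5, … form one subsequence and positions 2, 4, 6, … form another.
Track A: 29, 34, 39, 44, 49 (linear: a_n = 24 + 5·n).
Track B: 16, 25, 36, 49, 64 (consecutive squares n² from n = 4).
Position 11 → track A, term 6 = 54.
Position 12 falls in track B as its term 6, giving 81.

54, 81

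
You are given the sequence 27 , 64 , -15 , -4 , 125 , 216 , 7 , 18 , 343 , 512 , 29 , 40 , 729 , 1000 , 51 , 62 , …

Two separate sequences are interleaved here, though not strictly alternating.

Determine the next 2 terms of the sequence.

Positions follow the repeating pattern AABB; grouping by letter gives 2 tracks.
Stream A: 27, 64, 125, 216, 343, 512, 729, 1000 — consecutive cubes n³ from n = 3.
Stream B: -15, -4, 7, 18, 29, 40, 51, 62 — arithmetic, step +11.
Term 17 comes from stream A (its 9th entry): 1331.
The 18th slot belongs to stream A; its 10th term is 1728.

1331, 1728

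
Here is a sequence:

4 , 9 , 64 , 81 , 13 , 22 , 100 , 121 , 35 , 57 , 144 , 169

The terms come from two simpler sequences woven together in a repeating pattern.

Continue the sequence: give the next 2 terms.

The slot pattern repeats as AABB (period 4), so there are 2 interleaved tracks.
Track A: 4, 9, 13, 22, 35, 57 — Fibonacci-style (each term is the sum of the two before it).
Track B: 64, 81, 100, 121, 144, 169 — consecutive squares n² from n = 8.
Term 13 comes from track A (its 7th entry): 92.
Position 14 falls in track A as its term 8, giving 149.

92, 149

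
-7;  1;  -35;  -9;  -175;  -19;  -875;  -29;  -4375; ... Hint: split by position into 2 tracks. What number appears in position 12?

-49

Taking every 2nd term gives 2 separate tracks.
Track A = -7, -35, -175, -875, -4375: multiplying by 5 each time.
Track B = 1, -9, -19, -29: linear: a_n = 11 − 10·n.
Term 12 comes from track B (its 6th entry): -49.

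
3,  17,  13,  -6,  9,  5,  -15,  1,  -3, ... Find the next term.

-24

Reading positions in blocks of 3 reveals the pattern ABB — 2 tracks woven together.
Stream A: 3, -6, -15. Linear: a_n = 12 − 9·n.
Stream B: 17, 13, 9, 5, 1, -3. Arithmetic, step −4.
Term 10 comes from stream A (its 4th entry): -24.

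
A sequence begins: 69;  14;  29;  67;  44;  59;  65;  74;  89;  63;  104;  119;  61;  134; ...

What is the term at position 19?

57

The slot pattern repeats as ABB (period 3), so there are 2 interleaved tracks.
Stream A: 69, 67, 65, 63, 61 — subtracting 2 each time.
Stream B: 14, 29, 44, 59, 74, 89, 104, 119, 134 — adding 15 each time.
Position 19 → stream A, term 7 = 57.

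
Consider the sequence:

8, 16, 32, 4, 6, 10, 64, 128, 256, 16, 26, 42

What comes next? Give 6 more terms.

512, 1024, 2048, 68, 110, 178

Positions follow the repeating pattern AAABBB; grouping by letter gives 2 tracks.
Stream A is 8, 16, 32, 64, 128, 256, which is powers 2^3, 2^4, 2^5, ….
Stream B is 4, 6, 10, 16, 26, 42, which is Fibonacci-style (each term is the sum of the two before it).
Position 13 falls in stream A as its term 7, giving 512.
The 14th slot belongs to stream A; its 8th term is 1024.
Term 15 comes from stream A (its 9th entry): 2048.
Term 16 comes from stream B (its 7th entry): 68.
Position 17 falls in stream B as its term 8, giving 110.
The 18th slot belongs to stream B; its 9th term is 178.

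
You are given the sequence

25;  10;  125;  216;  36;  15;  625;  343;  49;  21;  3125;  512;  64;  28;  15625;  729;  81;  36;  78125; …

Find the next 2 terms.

1000, 100

The terms cycle through 4 interleaved subsequences.
Stream A: 25, 36, 49, 64, 81 — consecutive squares n² from n = 5.
Stream B: 10, 15, 21, 28, 36 — the triangular numbers T_4, T_5, ….
Stream C: 125, 625, 3125, 15625, 78125 — powers of 5.
Stream D: 216, 343, 512, 729 — perfect cubes starting at 6³.
Term 20 comes from stream D (its 5th entry): 1000.
Position 21 falls in stream A as its term 6, giving 100.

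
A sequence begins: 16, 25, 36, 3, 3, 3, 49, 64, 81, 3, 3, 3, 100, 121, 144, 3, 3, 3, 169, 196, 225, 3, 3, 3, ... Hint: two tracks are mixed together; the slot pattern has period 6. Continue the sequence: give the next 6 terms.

256, 289, 324, 3, 3, 3

Positions follow the repeating pattern AAABBB; grouping by letter gives 2 tracks.
Subsequence A: 16, 25, 36, 49, 64, 81, 100, 121, 144, 169, 196, 225 (perfect squares starting at 4²).
Subsequence B: 3, 3, 3, 3, 3, 3, 3, 3, 3, 3, 3, 3 (always 3).
The 25th slot belongs to subsequence A; its 13th term is 256.
Term 26 comes from subsequence A (its 14th entry): 289.
Term 27 comes from subsequence A (its 15th entry): 324.
Term 28 comes from subsequence B (its 13th entry): 3.
The 29th slot belongs to subsequence B; its 14th term is 3.
Term 30 comes from subsequence B (its 15th entry): 3.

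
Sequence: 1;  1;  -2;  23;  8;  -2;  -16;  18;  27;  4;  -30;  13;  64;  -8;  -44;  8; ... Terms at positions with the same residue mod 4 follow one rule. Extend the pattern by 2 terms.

125, 16

Taking every 4th term gives 4 separate tracks.
Stream A: 1, 8, 27, 64 (the cubes 1³, 2³, 3³, …).
Stream B: 1, -2, 4, -8 (geometric with ratio -2).
Stream C: -2, -16, -30, -44 (subtracting 14 each time).
Stream D: 23, 18, 13, 8 (linear: a_n = 28 − 5·n).
The 17th slot belongs to stream A; its 5th term is 125.
Term 18 comes from stream B (its 5th entry): 16.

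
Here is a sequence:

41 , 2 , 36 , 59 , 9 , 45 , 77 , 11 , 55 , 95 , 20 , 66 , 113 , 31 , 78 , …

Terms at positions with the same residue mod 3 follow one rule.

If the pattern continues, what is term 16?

131

Split by position mod 3 into 3 tracks.
Track A is 41, 59, 77, 95, 113, which is arithmetic, step +18.
Track B is 2, 9, 11, 20, 31, which is each term equals the sum of the previous two.
Track C is 36, 45, 55, 66, 78, which is triangular numbers n(n+1)/2 for n = 8, 9, ….
Term 16 comes from track A (its 6th entry): 131.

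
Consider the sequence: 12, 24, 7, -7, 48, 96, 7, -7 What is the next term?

192

The slot pattern repeats as AABB (period 4), so there are 2 interleaved tracks.
Stream A: 12, 24, 48, 96 — geometric, ×2 each step.
Stream B: 7, -7, 7, -7 — oscillating between 7 and -7.
The 9th slot belongs to stream A; its 5th term is 192.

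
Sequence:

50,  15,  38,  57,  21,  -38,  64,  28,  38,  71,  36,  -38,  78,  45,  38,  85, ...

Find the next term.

55

The terms cycle through 3 interleaved subsequences.
Track A is 50, 57, 64, 71, 78, 85, which is adding 7 each time.
Track B is 15, 21, 28, 36, 45, which is triangular numbers n(n+1)/2 for n = 5, 6, ….
Track C is 38, -38, 38, -38, 38, which is alternating ±38.
Term 17 comes from track B (its 6th entry): 55.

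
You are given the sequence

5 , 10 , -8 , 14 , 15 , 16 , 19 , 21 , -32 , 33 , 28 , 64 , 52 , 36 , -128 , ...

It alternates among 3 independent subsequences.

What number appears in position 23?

Split by position mod 3 into 3 tracks.
Stream A: 5, 14, 19, 33, 52. A Fibonacci-like recurrence a_n = a_{n-1} + a_{n-2}.
Stream B: 10, 15, 21, 28, 36. Triangular numbers n(n+1)/2 for n = 4, 5, ….
Stream C: -8, 16, -32, 64, -128. Multiplying by -2 each time.
Position 23 falls in stream B as its term 8, giving 66.

66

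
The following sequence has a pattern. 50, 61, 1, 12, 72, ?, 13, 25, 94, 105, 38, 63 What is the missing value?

83

Positions follow the repeating pattern AABB; grouping by letter gives 2 tracks.
Stream A is 50, 61, 72, ?, 94, 105, which is arithmetic with common difference +11.
Stream B is 1, 12, 13, 25, 38, 63, which is each term equals the sum of the previous two.
Filling stream A at index 4 by its rule yields 83.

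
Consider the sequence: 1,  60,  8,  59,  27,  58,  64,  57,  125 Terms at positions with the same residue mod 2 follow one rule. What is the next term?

56

Split by position mod 2 into 2 tracks.
Subsequence A: 1, 8, 27, 64, 125. Consecutive cubes n³ from n = 1.
Subsequence B: 60, 59, 58, 57. Arithmetic, step −1.
Position 10 falls in subsequence B as its term 5, giving 56.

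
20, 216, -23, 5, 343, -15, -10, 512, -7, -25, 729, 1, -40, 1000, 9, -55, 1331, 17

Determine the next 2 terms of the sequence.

-70, 1728

Taking every 3rd term gives 3 separate tracks.
Track A: 20, 5, -10, -25, -40, -55 — linear: a_n = 35 − 15·n.
Track B: 216, 343, 512, 729, 1000, 1331 — consecutive cubes n³ from n = 6.
Track C: -23, -15, -7, 1, 9, 17 — adding 8 each time.
The 19th slot belongs to track A; its 7th term is -70.
Position 20 falls in track B as its term 7, giving 1728.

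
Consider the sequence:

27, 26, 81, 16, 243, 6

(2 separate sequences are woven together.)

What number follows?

729

Odd-indexed and even-indexed terms follow separate rules.
Track A: 27, 81, 243 — powers of 3.
Track B: 26, 16, 6 — subtracting 10 each time.
Position 7 → track A, term 4 = 729.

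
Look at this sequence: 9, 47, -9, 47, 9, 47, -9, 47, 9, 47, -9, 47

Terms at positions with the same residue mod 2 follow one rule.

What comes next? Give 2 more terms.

Odd-indexed and even-indexed terms follow separate rules.
Stream A: 9, -9, 9, -9, 9, -9 (the oscillation 9·(−1)^(n+1)).
Stream B: 47, 47, 47, 47, 47, 47 (constant 47).
Position 13 falls in stream A as its term 7, giving 9.
Position 14 → stream B, term 7 = 47.

9, 47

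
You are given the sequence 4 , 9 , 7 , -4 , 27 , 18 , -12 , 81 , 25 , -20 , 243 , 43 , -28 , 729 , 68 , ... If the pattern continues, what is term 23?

Taking every 3rd term gives 3 separate tracks.
Stream A: 4, -4, -12, -20, -28 (arithmetic with common difference −8).
Stream B: 9, 27, 81, 243, 729 (powers 3^2, 3^3, 3^4, …).
Stream C: 7, 18, 25, 43, 68 (a Fibonacci-like recurrence a_n = a_{n-1} + a_{n-2}).
Term 23 comes from stream B (its 8th entry): 19683.

19683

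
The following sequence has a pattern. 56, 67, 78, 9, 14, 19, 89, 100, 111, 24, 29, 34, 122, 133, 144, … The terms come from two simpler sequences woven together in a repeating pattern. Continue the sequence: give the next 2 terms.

Reading positions in blocks of 6 reveals the pattern AAABBB — 2 tracks woven together.
Subsequence A: 56, 67, 78, 89, 100, 111, 122, 133, 144 (arithmetic, step +11).
Subsequence B: 9, 14, 19, 24, 29, 34 (adding 5 each time).
Position 16 → subsequence B, term 7 = 39.
Position 17 falls in subsequence B as its term 8, giving 44.

39, 44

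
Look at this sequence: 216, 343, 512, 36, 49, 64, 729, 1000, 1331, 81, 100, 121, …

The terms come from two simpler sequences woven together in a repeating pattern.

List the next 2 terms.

1728, 2197

Reading positions in blocks of 6 reveals the pattern AAABBB — 2 tracks woven together.
Track A: 216, 343, 512, 729, 1000, 1331. Perfect cubes starting at 6³.
Track B: 36, 49, 64, 81, 100, 121. Perfect squares starting at 6².
The 13th slot belongs to track A; its 7th term is 1728.
Term 14 comes from track A (its 8th entry): 2197.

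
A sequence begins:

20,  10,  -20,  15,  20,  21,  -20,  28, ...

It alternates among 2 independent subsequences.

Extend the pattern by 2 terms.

Odd-indexed and even-indexed terms follow separate rules.
Track A is 20, -20, 20, -20, which is alternating ±20.
Track B is 10, 15, 21, 28, which is triangular numbers n(n+1)/2 for n = 4, 5, ….
Term 9 comes from track A (its 5th entry): 20.
Term 10 comes from track B (its 5th entry): 36.

20, 36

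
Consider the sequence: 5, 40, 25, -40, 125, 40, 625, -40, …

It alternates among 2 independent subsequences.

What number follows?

3125

Split by position mod 2 into 2 tracks.
Track A: 5, 25, 125, 625. Powers 5^1, 5^2, 5^3, ….
Track B: 40, -40, 40, -40. The oscillation 40·(−1)^(n+1).
Position 9 falls in track A as its term 5, giving 3125.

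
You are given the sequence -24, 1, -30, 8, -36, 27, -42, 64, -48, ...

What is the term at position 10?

Odd-indexed and even-indexed terms follow separate rules.
Stream A: -24, -30, -36, -42, -48 — arithmetic, step −6.
Stream B: 1, 8, 27, 64 — the cubes 1³, 2³, 3³, ….
Position 10 falls in stream B as its term 5, giving 125.

125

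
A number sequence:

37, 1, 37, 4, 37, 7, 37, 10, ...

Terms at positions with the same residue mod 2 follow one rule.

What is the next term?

Odd-indexed and even-indexed terms follow separate rules.
Track A = 37, 37, 37, 37: always 37.
Track B = 1, 4, 7, 10: arithmetic, step +3.
Term 9 comes from track A (its 5th entry): 37.

37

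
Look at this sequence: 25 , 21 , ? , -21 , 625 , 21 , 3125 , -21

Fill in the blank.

125

Positions 1, 3, 5, … form one subsequence and positions 2, 4, 6, … form another.
Track A: 25, ?, 625, 3125. Successive powers of 5.
Track B: 21, -21, 21, -21. Alternating ±21.
So the missing entry in track A is 125.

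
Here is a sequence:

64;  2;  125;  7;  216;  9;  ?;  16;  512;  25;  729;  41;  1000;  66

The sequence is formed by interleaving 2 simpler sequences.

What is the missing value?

Taking every 2nd term gives 2 separate tracks.
Stream A: 64, 125, 216, ?, 512, 729, 1000 (perfect cubes starting at 4³).
Stream B: 2, 7, 9, 16, 25, 41, 66 (each term equals the sum of the previous two).
The gap is stream A's term 4; the rule gives 343.

343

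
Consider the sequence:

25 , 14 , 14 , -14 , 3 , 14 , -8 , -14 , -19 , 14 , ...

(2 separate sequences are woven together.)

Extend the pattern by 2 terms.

Taking every 2nd term gives 2 separate tracks.
Subsequence A: 25, 14, 3, -8, -19. Arithmetic, step −11.
Subsequence B: 14, -14, 14, -14, 14. Alternating ±14.
The 11th slot belongs to subsequence A; its 6th term is -30.
Position 12 falls in subsequence B as its term 6, giving -14.

-30, -14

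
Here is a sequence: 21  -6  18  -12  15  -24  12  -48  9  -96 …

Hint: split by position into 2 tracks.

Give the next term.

Split by position mod 2 into 2 tracks.
Track A: 21, 18, 15, 12, 9 — subtracting 3 each time.
Track B: -6, -12, -24, -48, -96 — multiplying by 2 each time.
Term 11 comes from track A (its 6th entry): 6.

6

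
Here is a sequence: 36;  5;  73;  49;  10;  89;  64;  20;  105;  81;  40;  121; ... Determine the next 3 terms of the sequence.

The terms cycle through 3 interleaved subsequences.
Track A = 36, 49, 64, 81: consecutive squares n² from n = 6.
Track B = 5, 10, 20, 40: a geometric progression (common ratio 2).
Track C = 73, 89, 105, 121: linear: a_n = 57 + 16·n.
Term 13 comes from track A (its 5th entry): 100.
The 14th slot belongs to track B; its 5th term is 80.
The 15th slot belongs to track C; its 5th term is 137.

100, 80, 137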